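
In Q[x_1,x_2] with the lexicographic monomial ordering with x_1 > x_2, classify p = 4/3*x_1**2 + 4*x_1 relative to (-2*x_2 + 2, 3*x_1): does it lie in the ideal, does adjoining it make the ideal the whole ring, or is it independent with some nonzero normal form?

First compute the reduced Gröbner basis of I by Buchberger's algorithm.
f_1 = -2*x_2 + 2, LT = x_2.
f_2 = 3*x_1, LT = x_1.

The S-polynomials (S(f_1,f_2)) all reduce to 0 modulo the current basis, so we have a Gröbner basis.
Inter-reduce: drop elements whose leading term is divisible by another's, tail-reduce, and make monic.
Reduced Gröbner basis: {x_1, x_2 - 1}.
Label its elements g_1 = x_1, g_2 = x_2 - 1.

Reduce p = 4/3*x_1**2 + 4*x_1 modulo G:
  leading term x_1**2: subtract (4/3*x_1)·g_1 from 4/3*x_1**2 + 4*x_1 → 4*x_1
  leading term x_1: subtract (4)·g_1 from 4*x_1 → 0
  normal form = 0.
Since the normal form is 0, p ∈ I.

4/3*x_1**2 + 4*x_1 lies in I (it reduces to 0).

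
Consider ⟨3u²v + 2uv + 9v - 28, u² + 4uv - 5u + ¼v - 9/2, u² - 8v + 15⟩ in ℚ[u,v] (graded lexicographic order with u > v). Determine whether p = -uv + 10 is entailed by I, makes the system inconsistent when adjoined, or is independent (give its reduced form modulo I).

Adjoining -uv + 10 makes the ideal the whole ring: the system is inconsistent.

First compute the reduced Gröbner basis of I by Buchberger's algorithm.
f_1 = 3u²v + 2uv + 9v - 28, LT = u²v.
f_2 = u² + 4uv - 5u + ¼v - 9/2, LT = u².
f_3 = u² - 8v + 15, LT = u².

S(f_1,f_2): lcm = u²v. S = -4uv² + 17/3uv - ¼v² + 15/2v - 28/3.
  leading term uv²: no divisor's leading term divides it; move -4uv² to the remainder.
  leading term uv: no divisor's leading term divides it; move 17/3uv to the remainder.
  leading term v²: no divisor's leading term divides it; move -¼v² to the remainder.
  leading term v: no divisor's leading term divides it; move 15/2v to the remainder.
  leading term 1: no divisor's leading term divides it; move -28/3 to the remainder.
  remainder -4uv² + 17/3uv - ¼v² + 15/2v - 28/3 ≠ 0; add h_4 = -4uv² + 17/3uv - ¼v² + 15/2v - 28/3 to the basis.

S(f_1,f_3): lcm = u²v. S = ⅔uv + 8v² - 12v - 28/3.
  leading term uv: no divisor's leading term divides it; move ⅔uv to the remainder.
  leading term v²: no divisor's leading term divides it; move 8v² to the remainder.
  leading term v: no divisor's leading term divides it; move -12v to the remainder.
  leading term 1: no divisor's leading term divides it; move -28/3 to the remainder.
  remainder ⅔uv + 8v² - 12v - 28/3 ≠ 0; add h_5 = ⅔uv + 8v² - 12v - 28/3 to the basis.

S(f_2,f_3): lcm = u². S = 4uv - 5u + 33/4v - 39/2.
  leading term uv: subtract (6)·h_5 from 4uv - 5u + 33/4v - 39/2 → -48v² - 5u + 321/4v + 73/2
  leading term v²: no divisor's leading term divides it; move -48v² to the remainder.
  leading term u: no divisor's leading term divides it; move -5u to the remainder.
  leading term v: no divisor's leading term divides it; move 321/4v to the remainder.
  leading term 1: no divisor's leading term divides it; move 73/2 to the remainder.
  remainder -48v² - 5u + 321/4v + 73/2 ≠ 0; add h_6 = -48v² - 5u + 321/4v + 73/2 to the basis.

S(f_1,h_4): lcm = u²v². S = 17/12u²v + 29/48uv² + 15/8uv + 3v² - 7/3u - 28/3v.
  leading term u²v: subtract (17/36)·f_1 from 17/12u²v + 29/48uv² + 15/8uv + 3v² - 7/3u - 28/3v → 29/48uv² + 67/72uv + 3v² - 7/3u - 163/12v + 119/9
  leading term uv²: subtract (-29/192)·h_4 from 29/48uv² + 67/72uv + 3v² - 7/3u - 163/12v + 119/9 → 343/192uv + 2275/768v² - 7/3u - 4781/384v + 189/16
  leading term uv: subtract (343/128)·h_5 from 343/192uv + 2275/768v² - 7/3u - 4781/384v + 189/16 → -14189/768v² - 7/3u + 7567/384v + 3535/96
  leading term v²: subtract (14189/36864)·h_6 from -14189/768v² - 7/3u + 7567/384v + 3535/96 → -15071/36864u - 549647/49152v + 1679083/73728
  leading term u: no divisor's leading term divides it; move -15071/36864u to the remainder.
  leading term v: no divisor's leading term divides it; move -549647/49152v to the remainder.
  leading term 1: no divisor's leading term divides it; move 1679083/73728 to the remainder.
  remainder -15071/36864u - 549647/49152v + 1679083/73728 ≠ 0; add h_7 = -15071/36864u - 549647/49152v + 1679083/73728 to the basis.

S(f_1,h_5): lcm = u²v. S = -12uv² + 56/3uv + 14u + 3v - 28/3.
  leading term uv²: subtract (3)·h_4 from -12uv² + 56/3uv + 14u + 3v - 28/3 → 5/3uv + ¾v² + 14u - 39/2v + 56/3
  leading term uv: subtract (5/2)·h_5 from 5/3uv + ¾v² + 14u - 39/2v + 56/3 → -77/4v² + 14u + 21/2v + 42
  leading term v²: subtract (77/192)·h_6 from -77/4v² + 14u + 21/2v + 42 → 3073/192u - 5551/256v + 10507/384
  leading term u: subtract (-84288/2153)·h_7 from 3073/192u - 5551/256v + 10507/384 → -1978487/4306v + 1978487/2153
  leading term v: no divisor's leading term divides it; move -1978487/4306v to the remainder.
  leading term 1: no divisor's leading term divides it; move 1978487/2153 to the remainder.
  remainder -1978487/4306v + 1978487/2153 ≠ 0; add h_8 = -1978487/4306v + 1978487/2153 to the basis.

The other S-polynomials (S(f_2,h_4), S(f_3,h_4), S(f_2,h_5), S(f_3,h_5), S(h_4,h_5), S(f_1,h_6), S(f_2,h_6), S(f_3,h_6), S(h_4,h_6), S(h_5,h_6), S(f_1,h_7), S(f_2,h_7), S(f_3,h_7), S(h_4,h_7), S(h_5,h_7), S(h_6,h_7), S(f_1,h_8), S(f_2,h_8), S(f_3,h_8), S(h_4,h_8), S(h_5,h_8), S(h_6,h_8), S(h_7,h_8)) all reduce to 0 modulo the current basis, so we have a Gröbner basis.
Inter-reduce: drop elements whose leading term is divisible by another's, tail-reduce, and make monic.
Reduced Gröbner basis: {u - 1, v - 2}.
Label its elements g_1 = u - 1, g_2 = v - 2.

Reduce p = -uv + 10 modulo G:
  leading term uv: subtract (-v)·g_1 from -uv + 10 → -v + 10
  leading term v: subtract (-1)·g_2 from -v + 10 → 8
  leading term 1: no divisor's leading term divides it; move 8 to the remainder.
  normal form = 8.
The normal form is nonzero, so p ∉ I. Since p minus its normal form lies in I, I + (p) = I + (r) where r = 8; decide whether this ideal is the whole ring.
Here r = 8 is a nonzero constant, hence a unit: 1 ∈ I + (p), the Gröbner basis of I + (p) is {1}, and the enlarged system has no common solution — adjoining p is inconsistent.

The remainder on division by a Gröbner basis is unique — it is the normal form.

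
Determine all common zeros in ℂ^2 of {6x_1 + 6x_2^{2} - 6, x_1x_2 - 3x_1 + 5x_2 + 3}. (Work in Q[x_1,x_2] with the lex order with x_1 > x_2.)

Compute a lex Gröbner basis by Buchberger's algorithm.
f_1 = 6x_1 + 6x_2^{2} - 6, LT = x_1.
f_2 = x_1x_2 - 3x_1 + 5x_2 + 3, LT = x_1x_2.

S(f_1,f_2): lcm = x_1x_2. S = 3x_1 + x_2^{3} - 6x_2 - 3.
  leading term x_1: subtract (\tfrac{1}{2})·f_1 from 3x_1 + x_2^{3} - 6x_2 - 3 → x_2^{3} - 3x_2^{2} - 6x_2
  leading term x_2^{3}: no divisor's leading term divides it; move x_2^{3} to the remainder.
  leading term x_2^{2}: no divisor's leading term divides it; move -3x_2^{2} to the remainder.
  leading term x_2: no divisor's leading term divides it; move -6x_2 to the remainder.
  remainder x_2^{3} - 3x_2^{2} - 6x_2 ≠ 0; add h_3 = x_2^{3} - 3x_2^{2} - 6x_2 to the basis.

The other S-polynomials (S(f_1,h_3), S(f_2,h_3)) all reduce to 0 modulo the current basis, so we have a Gröbner basis.
Inter-reduce: drop elements whose leading term is divisible by another's, tail-reduce, and make monic.
Reduced Gröbner basis: {x_1 + x_2^{2} - 1, x_2^{3} - 3x_2^{2} - 6x_2}.

The lex basis is triangular: the last element involves only x_2. Solving x_2^{3} - 3x_2^{2} - 6x_2 = 0 gives x_2 ∈ {0, 3/2 - sqrt(33)/2, 3/2 + sqrt(33)/2}; substituting each value into the earlier elements determines the remaining variables.
  x_2 = 0: the earlier basis element becomes x_1 - 1 = 0, giving x_1 = 1 — point (1, 0).
  x_2 = 3/2 - sqrt(33)/2: the earlier basis element becomes x_1 - 3*sqrt(33)/2 + 19/2 = 0, giving x_1 = -19/2 + 3*sqrt(33)/2 — point (-19/2 + 3*sqrt(33)/2, 3/2 - sqrt(33)/2).
  x_2 = 3/2 + sqrt(33)/2: the earlier basis element becomes x_1 + 3*sqrt(33)/2 + 19/2 = 0, giving x_1 = -19/2 - 3*sqrt(33)/2 — point (-19/2 - 3*sqrt(33)/2, 3/2 + sqrt(33)/2).
Check: every point annihilates each of the original generators.

{(1, 0), (-19/2 + 3*sqrt(33)/2, 3/2 - sqrt(33)/2), (-19/2 - 3*sqrt(33)/2, 3/2 + sqrt(33)/2)}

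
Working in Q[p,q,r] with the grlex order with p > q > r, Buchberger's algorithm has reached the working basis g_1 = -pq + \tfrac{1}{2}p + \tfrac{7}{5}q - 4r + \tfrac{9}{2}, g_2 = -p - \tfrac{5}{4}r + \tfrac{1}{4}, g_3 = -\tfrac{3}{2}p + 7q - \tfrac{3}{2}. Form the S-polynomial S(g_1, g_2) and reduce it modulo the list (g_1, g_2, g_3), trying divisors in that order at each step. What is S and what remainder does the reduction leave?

S(g_1, g_2) = -\tfrac{5}{4}qr - \tfrac{1}{2}p - \tfrac{23}{20}q + 4r - \tfrac{9}{2}; remainder on division = -\tfrac{5}{4}qr - \tfrac{23}{20}q + \tfrac{37}{8}r - \tfrac{37}{8}.

lcm(LM(g_1), LM(g_2)) = pq.
S = (lcm/LT(g_1))·g_1 − (lcm/LT(g_2))·g_2 = -\tfrac{5}{4}qr - \tfrac{1}{2}p - \tfrac{23}{20}q + 4r - \tfrac{9}{2}.
Reduce S modulo (g_1, g_2, g_3) in that order:
  leading term qr: no divisor's leading term divides it; move -\tfrac{5}{4}qr to the remainder.
  leading term p: subtract (\tfrac{1}{2})·g_2 from -\tfrac{1}{2}p - \tfrac{23}{20}q + 4r - \tfrac{9}{2} → -\tfrac{23}{20}q + \tfrac{37}{8}r - \tfrac{37}{8}
  leading term q: no divisor's leading term divides it; move -\tfrac{23}{20}q to the remainder.
  leading term r: no divisor's leading term divides it; move \tfrac{37}{8}r to the remainder.
  leading term 1: no divisor's leading term divides it; move -\tfrac{37}{8} to the remainder.
The remainder -\tfrac{5}{4}qr - \tfrac{23}{20}q + \tfrac{37}{8}r - \tfrac{37}{8} is nonzero, so it would be added as the next basis element.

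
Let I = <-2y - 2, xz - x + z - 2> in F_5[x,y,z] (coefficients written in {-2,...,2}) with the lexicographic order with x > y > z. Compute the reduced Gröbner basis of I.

G = {xz - x + z - 2, y + 1}

f_1 = -2y - 2, LT = y.
f_2 = xz - x + z - 2, LT = xz.

The S-polynomials (S(f_1,f_2)) all reduce to 0 modulo the current basis, so we have a Gröbner basis.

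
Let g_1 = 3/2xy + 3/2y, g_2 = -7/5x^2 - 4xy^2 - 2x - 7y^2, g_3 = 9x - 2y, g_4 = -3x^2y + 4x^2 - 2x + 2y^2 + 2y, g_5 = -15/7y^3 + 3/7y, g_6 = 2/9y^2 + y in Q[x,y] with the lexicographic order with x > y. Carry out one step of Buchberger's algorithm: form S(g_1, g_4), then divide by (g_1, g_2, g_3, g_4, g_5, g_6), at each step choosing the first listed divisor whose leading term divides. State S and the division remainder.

lcm(LM(g_1), LM(g_4)) = x^2y.
S = (lcm/LT(g_1))·g_1 − (lcm/LT(g_4))·g_4 = 4/3x^2 + xy - 2/3x + 2/3y^2 + 2/3y.
Reduce S modulo (g_1, g_2, g_3, g_4, g_5, g_6) in that order:
  leading term x^2: subtract (-20/21)·g_2 from 4/3x^2 + xy - 2/3x + 2/3y^2 + 2/3y → -80/21xy^2 + xy - 18/7x - 6y^2 + 2/3y
  leading term xy^2: subtract (-160/63y)·g_1 from -80/21xy^2 + xy - 18/7x - 6y^2 + 2/3y → xy - 18/7x - 46/21y^2 + 2/3y
  leading term xy: subtract (2/3)·g_1 from xy - 18/7x - 46/21y^2 + 2/3y → -18/7x - 46/21y^2 - 1/3y
  leading term x: subtract (-2/7)·g_3 from -18/7x - 46/21y^2 - 1/3y → -46/21y^2 - 19/21y
  leading term y^2: subtract (-69/7)·g_6 from -46/21y^2 - 19/21y → 188/21y
  leading term y: no divisor's leading term divides it; move 188/21y to the remainder.
The remainder 188/21y is nonzero, so it would be added as the next basis element.
An S-polynomial is built so that the two leading terms cancel; whether anything survives reduction is exactly the Gröbner-basis criterion.

S(g_1, g_4) = 4/3x^2 + xy - 2/3x + 2/3y^2 + 2/3y; remainder on division = 188/21y.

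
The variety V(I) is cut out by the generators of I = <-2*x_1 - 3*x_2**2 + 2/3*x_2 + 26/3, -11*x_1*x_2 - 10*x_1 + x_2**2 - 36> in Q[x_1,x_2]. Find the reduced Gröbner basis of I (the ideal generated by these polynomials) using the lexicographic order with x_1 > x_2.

f_1 = -2*x_1 - 3*x_2**2 + 2/3*x_2 + 26/3, LT = x_1.
f_2 = -11*x_1*x_2 - 10*x_1 + x_2**2 - 36, LT = x_1*x_2.

S(f_1,f_2): lcm = x_1*x_2. S = -10/11*x_1 + 3/2*x_2**3 - 8/33*x_2**2 - 13/3*x_2 - 36/11.
  leading term x_1: subtract (5/11)·f_1 from -10/11*x_1 + 3/2*x_2**3 - 8/33*x_2**2 - 13/3*x_2 - 36/11 → 3/2*x_2**3 + 37/33*x_2**2 - 51/11*x_2 - 238/33
  leading term x_2**3: no divisor's leading term divides it; move 3/2*x_2**3 to the remainder.
  leading term x_2**2: no divisor's leading term divides it; move 37/33*x_2**2 to the remainder.
  leading term x_2: no divisor's leading term divides it; move -51/11*x_2 to the remainder.
  leading term 1: no divisor's leading term divides it; move -238/33 to the remainder.
  remainder 3/2*x_2**3 + 37/33*x_2**2 - 51/11*x_2 - 238/33 ≠ 0; add g_3 = 3/2*x_2**3 + 37/33*x_2**2 - 51/11*x_2 - 238/33 to the basis.

The other S-polynomials (S(f_1,g_3), S(f_2,g_3)) all reduce to 0 modulo the current basis, so we have a Gröbner basis.
Inter-reduce: drop elements whose leading term is divisible by another's, tail-reduce, and make monic.

G = {x_1 + 3/2*x_2**2 - 1/3*x_2 - 13/3, x_2**3 + 74/99*x_2**2 - 34/11*x_2 - 476/99}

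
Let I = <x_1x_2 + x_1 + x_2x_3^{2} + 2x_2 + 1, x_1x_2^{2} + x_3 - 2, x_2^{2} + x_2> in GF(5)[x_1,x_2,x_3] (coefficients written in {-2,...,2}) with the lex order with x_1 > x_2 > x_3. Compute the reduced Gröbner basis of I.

f_1 = x_1x_2 + x_1 + x_2x_3^{2} + 2x_2 + 1, LT = x_1x_2.
f_2 = x_1x_2^{2} + x_3 - 2, LT = x_1x_2^{2}.
f_3 = x_2^{2} + x_2, LT = x_2^{2}.

S(f_1,f_2): lcm = x_1x_2^{2}. S = x_1x_2 + x_2^{2}x_3^{2} + 2x_2^{2} + x_2 - x_3 + 2.
  reduce S modulo (f_1, f_2, f_3):
  remainder -x_1 - 2x_2x_3^{2} + 2x_2 - x_3 + 1 ≠ 0; add g_4 = -x_1 - 2x_2x_3^{2} + 2x_2 - x_3 + 1 to the basis.

S(f_1,f_3): lcm = x_1x_2^{2}. S = x_2^{2}x_3^{2} + 2x_2^{2} + x_2.
  reduce S modulo (f_1, f_2, f_3, g_4):
  remainder -x_2x_3^{2} - x_2 ≠ 0; add g_5 = -x_2x_3^{2} - x_2 to the basis.

S(f_1,g_4): lcm = x_1x_2. S = x_1 - 2x_2^{2}x_3^{2} + 2x_2^{2} + x_2x_3^{2} - x_2x_3 - 2x_2 + 1.
  reduce S modulo (f_1, f_2, f_3, g_4, g_5):
  remainder -x_2x_3 + 2x_2 - x_3 + 2 ≠ 0; add g_6 = -x_2x_3 + 2x_2 - x_3 + 2 to the basis.

S(f_1,g_5): lcm = x_1x_2x_3^{2}. S = -x_1x_2 + x_1x_3^{2} + x_2x_3^{4} + 2x_2x_3^{2} + x_3^{2}.
  reduce S modulo (f_1, f_2, f_3, g_4, g_5, g_6):
  remainder -x_3^{3} + 2x_3^{2} - x_3 + 2 ≠ 0; add g_7 = -x_3^{3} + 2x_3^{2} - x_3 + 2 to the basis.

S(g_5,g_6): lcm = x_2x_3^{2}. S = 2x_2x_3 + x_2 - x_3^{2} + 2x_3.
  reduce S modulo (f_1, f_2, f_3, g_4, g_5, g_6, g_7):
  remainder -x_3^{2} - 1 ≠ 0; add g_8 = -x_3^{2} - 1 to the basis.

The other S-polynomials (S(f_2,f_3), S(f_2,g_4), S(f_3,g_4), S(f_2,g_5), S(f_3,g_5), S(g_4,g_5), S(f_1,g_6), S(f_2,g_6), S(f_3,g_6), S(g_4,g_6), S(f_1,g_7), S(f_2,g_7), S(f_3,g_7), S(g_4,g_7), S(g_5,g_7), S(g_6,g_7), S(f_1,g_8), S(f_2,g_8), S(f_3,g_8), S(g_4,g_8), S(g_5,g_8), S(g_6,g_8), S(g_7,g_8)) all reduce to 0 modulo the current basis, so we have a Gröbner basis.
Inter-reduce: drop elements whose leading term is divisible by another's, tail-reduce, and make monic.

G = {x_1 + x_2 + x_3 - 1, x_2^{2} + x_2, x_2x_3 - 2x_2 + x_3 - 2, x_3^{2} + 1}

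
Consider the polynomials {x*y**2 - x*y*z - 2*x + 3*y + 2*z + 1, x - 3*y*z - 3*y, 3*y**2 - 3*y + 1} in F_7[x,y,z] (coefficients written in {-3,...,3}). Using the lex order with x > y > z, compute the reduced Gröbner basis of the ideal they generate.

G = {x - 3*z**2 - 2*z - 3, y - z**3 + 3*z**2 - 2*z + 1, z**4 - 2*z**3 - 2*z**2 - 2*z - 2}

f_1 = x*y**2 - x*y*z - 2*x + 3*y + 2*z + 1, LT = x*y**2.
f_2 = x - 3*y*z - 3*y, LT = x.
f_3 = 3*y**2 - 3*y + 1, LT = y**2.

S(f_1,f_2): lcm = x*y**2. S = -x*y*z - 2*x + 3*y**3*z + 3*y**3 + 3*y + 2*z + 1.
  leading term x*y*z: subtract (-y*z)·f_2 from -x*y*z - 2*x + 3*y**3*z + 3*y**3 + 3*y + 2*z + 1 → -2*x + 3*y**3*z + 3*y**3 - 3*y**2*z**2 - 3*y**2*z + 3*y + 2*z + 1
  leading term x: subtract (-2)·f_2 from -2*x + 3*y**3*z + 3*y**3 - 3*y**2*z**2 - 3*y**2*z + 3*y + 2*z + 1 → 3*y**3*z + 3*y**3 - 3*y**2*z**2 - 3*y**2*z + y*z - 3*y + 2*z + 1
  leading term y**3*z: subtract (y*z)·f_3 from 3*y**3*z + 3*y**3 - 3*y**2*z**2 - 3*y**2*z + y*z - 3*y + 2*z + 1 → 3*y**3 - 3*y**2*z**2 - 3*y + 2*z + 1
  leading term y**3: subtract (y)·f_3 from 3*y**3 - 3*y**2*z**2 - 3*y + 2*z + 1 → -3*y**2*z**2 + 3*y**2 + 3*y + 2*z + 1
  leading term y**2*z**2: subtract (-z**2)·f_3 from -3*y**2*z**2 + 3*y**2 + 3*y + 2*z + 1 → 3*y**2 - 3*y*z**2 + 3*y + z**2 + 2*z + 1
  leading term y**2: subtract (1)·f_3 from 3*y**2 - 3*y*z**2 + 3*y + z**2 + 2*z + 1 → -3*y*z**2 - y + z**2 + 2*z
  leading term y*z**2: no divisor's leading term divides it; move -3*y*z**2 to the remainder.
  leading term y: no divisor's leading term divides it; move -y to the remainder.
  leading term z**2: no divisor's leading term divides it; move z**2 to the remainder.
  leading term z: no divisor's leading term divides it; move 2*z to the remainder.
  remainder -3*y*z**2 - y + z**2 + 2*z ≠ 0; add g_4 = -3*y*z**2 - y + z**2 + 2*z to the basis.

S(f_1,g_4): lcm = x*y**2*z**2. S = 2*x*y**2 - x*y*z**3 - 2*x*y*z**2 + 3*x*y*z - 2*x*z**2 + 3*y*z**2 + 2*z**3 + z**2.
  leading term x*y**2: subtract (2)·f_1 from 2*x*y**2 - x*y*z**3 - 2*x*y*z**2 + 3*x*y*z - 2*x*z**2 + 3*y*z**2 + 2*z**3 + z**2 → -x*y*z**3 - 2*x*y*z**2 - 2*x*y*z - 2*x*z**2 - 3*x + 3*y*z**2 + y + 2*z**3 + z**2 + 3*z - 2
  leading term x*y*z**3: subtract (-y*z**3)·f_2 from -x*y*z**3 - 2*x*y*z**2 - 2*x*y*z - 2*x*z**2 - 3*x + 3*y*z**2 + y + 2*z**3 + z**2 + 3*z - 2 → -2*x*y*z**2 - 2*x*y*z - 2*x*z**2 - 3*x - 3*y**2*z**4 - 3*y**2*z**3 + 3*y*z**2 + y + 2*z**3 + z**2 + 3*z - 2
  leading term x*y*z**2: subtract (-2*y*z**2)·f_2 from -2*x*y*z**2 - 2*x*y*z - 2*x*z**2 - 3*x - 3*y**2*z**4 - 3*y**2*z**3 + 3*y*z**2 + y + 2*z**3 + z**2 + 3*z - 2 → -2*x*y*z - 2*x*z**2 - 3*x - 3*y**2*z**4 - 2*y**2*z**3 + y**2*z**2 + 3*y*z**2 + y + 2*z**3 + z**2 + 3*z - 2
  leading term x*y*z: subtract (-2*y*z)·f_2 from -2*x*y*z - 2*x*z**2 - 3*x - 3*y**2*z**4 - 2*y**2*z**3 + y**2*z**2 + 3*y*z**2 + y + 2*z**3 + z**2 + 3*z - 2 → -2*x*z**2 - 3*x - 3*y**2*z**4 - 2*y**2*z**3 + 2*y**2*z**2 + y**2*z + 3*y*z**2 + y + 2*z**3 + z**2 + 3*z - 2
  leading term x*z**2: subtract (-2*z**2)·f_2 from -2*x*z**2 - 3*x - 3*y**2*z**4 - 2*y**2*z**3 + 2*y**2*z**2 + y**2*z + 3*y*z**2 + y + 2*z**3 + z**2 + 3*z - 2 → -3*x - 3*y**2*z**4 - 2*y**2*z**3 + 2*y**2*z**2 + y**2*z + y*z**3 - 3*y*z**2 + y + 2*z**3 + z**2 + 3*z - 2
  leading term x: subtract (-3)·f_2 from -3*x - 3*y**2*z**4 - 2*y**2*z**3 + 2*y**2*z**2 + y**2*z + y*z**3 - 3*y*z**2 + y + 2*z**3 + z**2 + 3*z - 2 → -3*y**2*z**4 - 2*y**2*z**3 + 2*y**2*z**2 + y**2*z + y*z**3 - 3*y*z**2 - 2*y*z - y + 2*z**3 + z**2 + 3*z - 2
  leading term y**2*z**4: subtract (-z**4)·f_3 from -3*y**2*z**4 - 2*y**2*z**3 + 2*y**2*z**2 + y**2*z + y*z**3 - 3*y*z**2 - 2*y*z - y + 2*z**3 + z**2 + 3*z - 2 → -2*y**2*z**3 + 2*y**2*z**2 + y**2*z - 3*y*z**4 + y*z**3 - 3*y*z**2 - 2*y*z - y + z**4 + 2*z**3 + z**2 + 3*z - 2
  leading term y**2*z**3: subtract (-3*z**3)·f_3 from -2*y**2*z**3 + 2*y**2*z**2 + y**2*z - 3*y*z**4 + y*z**3 - 3*y*z**2 - 2*y*z - y + z**4 + 2*z**3 + z**2 + 3*z - 2 → 2*y**2*z**2 + y**2*z - 3*y*z**4 - y*z**3 - 3*y*z**2 - 2*y*z - y + z**4 - 2*z**3 + z**2 + 3*z - 2
  leading term y**2*z**2: subtract (3*z**2)·f_3 from 2*y**2*z**2 + y**2*z - 3*y*z**4 - y*z**3 - 3*y*z**2 - 2*y*z - y + z**4 - 2*z**3 + z**2 + 3*z - 2 → y**2*z - 3*y*z**4 - y*z**3 - y*z**2 - 2*y*z - y + z**4 - 2*z**3 - 2*z**2 + 3*z - 2
  leading term y**2*z: subtract (-2*z)·f_3 from y**2*z - 3*y*z**4 - y*z**3 - y*z**2 - 2*y*z - y + z**4 - 2*z**3 - 2*z**2 + 3*z - 2 → -3*y*z**4 - y*z**3 - y*z**2 - y*z - y + z**4 - 2*z**3 - 2*z**2 - 2*z - 2
  leading term y*z**4: subtract (z**2)·g_4 from -3*y*z**4 - y*z**3 - y*z**2 - y*z - y + z**4 - 2*z**3 - 2*z**2 - 2*z - 2 → -y*z**3 - y*z - y + 3*z**3 - 2*z**2 - 2*z - 2
  leading term y*z**3: subtract (-2*z)·g_4 from -y*z**3 - y*z - y + 3*z**3 - 2*z**2 - 2*z - 2 → -3*y*z - y - 2*z**3 + 2*z**2 - 2*z - 2
  leading term y*z: no divisor's leading term divides it; move -3*y*z to the remainder.
  leading term y: no divisor's leading term divides it; move -y to the remainder.
  leading term z**3: no divisor's leading term divides it; move -2*z**3 to the remainder.
  leading term z**2: no divisor's leading term divides it; move 2*z**2 to the remainder.
  leading term z: no divisor's leading term divides it; move -2*z to the remainder.
  leading term 1: no divisor's leading term divides it; move -2 to the remainder.
  remainder -3*y*z - y - 2*z**3 + 2*z**2 - 2*z - 2 ≠ 0; add g_5 = -3*y*z - y - 2*z**3 + 2*z**2 - 2*z - 2 to the basis.

S(f_3,g_4): lcm = y**2*z**2. S = 2*y**2 - 3*y*z**2 + 3*y*z - 2*z**2.
  leading term y**2: subtract (3)·f_3 from 2*y**2 - 3*y*z**2 + 3*y*z - 2*z**2 → -3*y*z**2 + 3*y*z + 2*y - 2*z**2 - 3
  leading term y*z**2: subtract (1)·g_4 from -3*y*z**2 + 3*y*z + 2*y - 2*z**2 - 3 → 3*y*z + 3*y - 3*z**2 - 2*z - 3
  leading term y*z: subtract (-1)·g_5 from 3*y*z + 3*y - 3*z**2 - 2*z - 3 → 2*y - 2*z**3 - z**2 + 3*z + 2
  leading term y: no divisor's leading term divides it; move 2*y to the remainder.
  leading term z**3: no divisor's leading term divides it; move -2*z**3 to the remainder.
  leading term z**2: no divisor's leading term divides it; move -z**2 to the remainder.
  leading term z: no divisor's leading term divides it; move 3*z to the remainder.
  leading term 1: no divisor's leading term divides it; move 2 to the remainder.
  remainder 2*y - 2*z**3 - z**2 + 3*z + 2 ≠ 0; add g_6 = 2*y - 2*z**3 - z**2 + 3*z + 2 to the basis.

S(g_4,g_5): lcm = y*z**2. S = 2*y*z - 2*y - 3*z**4 + 3*z**3 - z**2 + z.
  leading term y*z: subtract (-3)·g_5 from 2*y*z - 2*y - 3*z**4 + 3*z**3 - z**2 + z → 2*y - 3*z**4 - 3*z**3 - 2*z**2 + 2*z + 1
  leading term y: subtract (1)·g_6 from 2*y - 3*z**4 - 3*z**3 - 2*z**2 + 2*z + 1 → -3*z**4 - z**3 - z**2 - z - 1
  leading term z**4: no divisor's leading term divides it; move -3*z**4 to the remainder.
  leading term z**3: no divisor's leading term divides it; move -z**3 to the remainder.
  leading term z**2: no divisor's leading term divides it; move -z**2 to the remainder.
  leading term z: no divisor's leading term divides it; move -z to the remainder.
  leading term 1: no divisor's leading term divides it; move -1 to the remainder.
  remainder -3*z**4 - z**3 - z**2 - z - 1 ≠ 0; add g_7 = -3*z**4 - z**3 - z**2 - z - 1 to the basis.

The other S-polynomials (S(f_1,f_3), S(f_2,f_3), S(f_2,g_4), S(f_1,g_5), S(f_2,g_5), S(f_3,g_5), S(f_1,g_6), S(f_2,g_6), S(f_3,g_6), S(g_4,g_6), S(g_5,g_6), S(f_1,g_7), S(f_2,g_7), S(f_3,g_7), S(g_4,g_7), S(g_5,g_7), S(g_6,g_7)) all reduce to 0 modulo the current basis, so we have a Gröbner basis.
Inter-reduce: drop elements whose leading term is divisible by another's, tail-reduce, and make monic.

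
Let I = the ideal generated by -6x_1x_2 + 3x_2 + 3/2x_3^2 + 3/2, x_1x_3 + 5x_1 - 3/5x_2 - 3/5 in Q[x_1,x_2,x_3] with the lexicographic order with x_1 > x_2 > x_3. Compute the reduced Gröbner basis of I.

f_1 = -6x_1x_2 + 3x_2 + 3/2x_3^2 + 3/2, LT = x_1x_2.
f_2 = x_1x_3 + 5x_1 - 3/5x_2 - 3/5, LT = x_1x_3.

S(f_1,f_2): lcm = x_1x_2x_3. S = -5x_1x_2 + 3/5x_2^2 - 1/2x_2x_3 + 3/5x_2 - 1/4x_3^3 - 1/4x_3.
  reduce S modulo (f_1, f_2):
  remainder 3/5x_2^2 - 1/2x_2x_3 - 19/10x_2 - 1/4x_3^3 - 5/4x_3^2 - 1/4x_3 - 5/4 ≠ 0; add g_3 = 3/5x_2^2 - 1/2x_2x_3 - 19/10x_2 - 1/4x_3^3 - 5/4x_3^2 - 1/4x_3 - 5/4 to the basis.

The other S-polynomials (S(f_1,g_3), S(f_2,g_3)) all reduce to 0 modulo the current basis, so we have a Gröbner basis.

G = {x_1x_2 - 1/2x_2 - 1/4x_3^2 - 1/4, x_1x_3 + 5x_1 - 3/5x_2 - 3/5, x_2^2 - 5/6x_2x_3 - 19/6x_2 - 5/12x_3^3 - 25/12x_3^2 - 5/12x_3 - 25/12}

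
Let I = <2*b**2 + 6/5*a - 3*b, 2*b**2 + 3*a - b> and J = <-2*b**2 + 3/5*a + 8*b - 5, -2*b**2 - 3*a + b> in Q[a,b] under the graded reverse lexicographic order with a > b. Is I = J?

No, the ideals differ.

For a fixed monomial order, each ideal has a unique reduced Gröbner basis; comparing bases decides equality.
Buchberger on the first generating set:
f_1 = 2*b**2 + 6/5*a - 3*b, LT = b**2.
f_2 = 2*b**2 + 3*a - b, LT = b**2.

S(f_1,f_2): lcm = b**2. S = -9/10*a - b.
  leading term a: no divisor's leading term divides it; move -9/10*a to the remainder.
  leading term b: no divisor's leading term divides it; move -b to the remainder.
  remainder -9/10*a - b ≠ 0; add g_3 = -9/10*a - b to the basis.

The other S-polynomials (S(f_1,g_3), S(f_2,g_3)) all reduce to 0 modulo the current basis, so we have a Gröbner basis.
Inter-reduce: drop elements whose leading term is divisible by another's, tail-reduce, and make monic.
Reduced Gröbner basis: {b**2 - 13/6*b, a + 10/9*b}.

Buchberger on the second generating set:
h_1 = -2*b**2 + 3/5*a + 8*b - 5, LT = b**2.
h_2 = -2*b**2 - 3*a + b, LT = b**2.

S(h_1,h_2): lcm = b**2. S = -9/5*a - 7/2*b + 5/2.
  leading term a: no divisor's leading term divides it; move -9/5*a to the remainder.
  leading term b: no divisor's leading term divides it; move -7/2*b to the remainder.
  leading term 1: no divisor's leading term divides it; move 5/2 to the remainder.
  remainder -9/5*a - 7/2*b + 5/2 ≠ 0; add k_3 = -9/5*a - 7/2*b + 5/2 to the basis.

The other S-polynomials (S(h_1,k_3), S(h_2,k_3)) all reduce to 0 modulo the current basis, so we have a Gröbner basis.
Inter-reduce: drop elements whose leading term is divisible by another's, tail-reduce, and make monic.
Reduced Gröbner basis: {b**2 - 41/12*b + 25/12, a + 35/18*b - 25/18}.

Since the reduced bases disagree, the two ideals are not the same.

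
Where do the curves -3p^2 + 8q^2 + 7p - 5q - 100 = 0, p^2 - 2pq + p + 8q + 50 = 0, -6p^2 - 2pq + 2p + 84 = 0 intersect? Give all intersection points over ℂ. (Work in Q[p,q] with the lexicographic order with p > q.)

Compute a lex Gröbner basis by Buchberger's algorithm.
f_1 = -3p^2 + 7p + 8q^2 - 5q - 100, LT = p^2.
f_2 = p^2 - 2pq + p + 8q + 50, LT = p^2.
f_3 = -6p^2 - 2pq + 2p + 84, LT = p^2.

S(f_1,f_2): lcm = p^2. S = 2pq - 10/3p - 8/3q^2 - 19/3q - 50/3.
  leading term pq: no divisor's leading term divides it; move 2pq to the remainder.
  leading term p: no divisor's leading term divides it; move -10/3p to the remainder.
  leading term q^2: no divisor's leading term divides it; move -8/3q^2 to the remainder.
  leading term q: no divisor's leading term divides it; move -19/3q to the remainder.
  leading term 1: no divisor's leading term divides it; move -50/3 to the remainder.
  remainder 2pq - 10/3p - 8/3q^2 - 19/3q - 50/3 ≠ 0; add h_4 = 2pq - 10/3p - 8/3q^2 - 19/3q - 50/3 to the basis.

S(f_1,f_3): lcm = p^2. S = -1/3pq - 2p - 8/3q^2 + 5/3q + 142/3.
  leading term pq: subtract (-1/6)·h_4 from -1/3pq - 2p - 8/3q^2 + 5/3q + 142/3 → -23/9p - 28/9q^2 + 11/18q + 401/9
  leading term p: no divisor's leading term divides it; move -23/9p to the remainder.
  leading term q^2: no divisor's leading term divides it; move -28/9q^2 to the remainder.
  leading term q: no divisor's leading term divides it; move 11/18q to the remainder.
  leading term 1: no divisor's leading term divides it; move 401/9 to the remainder.
  remainder -23/9p - 28/9q^2 + 11/18q + 401/9 ≠ 0; add h_5 = -23/9p - 28/9q^2 + 11/18q + 401/9 to the basis.

S(f_1,h_4): lcm = p^2q. S = 5/3p^2 + 4/3pq^2 + 5/6pq + 25/3p - 8/3q^3 + 5/3q^2 + 100/3q.
  leading term p^2: subtract (-5/9)·f_1 from 5/3p^2 + 4/3pq^2 + 5/6pq + 25/3p - 8/3q^3 + 5/3q^2 + 100/3q → 4/3pq^2 + 5/6pq + 110/9p - 8/3q^3 + 55/9q^2 + 275/9q - 500/9
  leading term pq^2: subtract (2/3q)·h_4 from 4/3pq^2 + 5/6pq + 110/9p - 8/3q^3 + 55/9q^2 + 275/9q - 500/9 → 55/18pq + 110/9p - 8/9q^3 + 31/3q^2 + 125/3q - 500/9
  leading term pq: subtract (55/36)·h_4 from 55/18pq + 110/9p - 8/9q^3 + 31/3q^2 + 125/3q - 500/9 → 935/54p - 8/9q^3 + 389/27q^2 + 5545/108q - 1625/54
  leading term p: subtract (-935/138)·h_5 from 935/54p - 8/9q^3 + 389/27q^2 + 5545/108q - 1625/54 → -8/9q^3 - 1381/207q^2 + 11485/207q + 56260/207
  leading term q^3: no divisor's leading term divides it; move -8/9q^3 to the remainder.
  leading term q^2: no divisor's leading term divides it; move -1381/207q^2 to the remainder.
  leading term q: no divisor's leading term divides it; move 11485/207q to the remainder.
  leading term 1: no divisor's leading term divides it; move 56260/207 to the remainder.
  remainder -8/9q^3 - 1381/207q^2 + 11485/207q + 56260/207 ≠ 0; add h_6 = -8/9q^3 - 1381/207q^2 + 11485/207q + 56260/207 to the basis.

S(f_3,h_4): lcm = p^2q. S = 5/3p^2 + 5/3pq^2 + 17/6pq + 25/3p - 14q.
  leading term p^2: subtract (-5/9)·f_1 from 5/3p^2 + 5/3pq^2 + 17/6pq + 25/3p - 14q → 5/3pq^2 + 17/6pq + 110/9p + 40/9q^2 - 151/9q - 500/9
  leading term pq^2: subtract (5/6q)·h_4 from 5/3pq^2 + 17/6pq + 110/9p + 40/9q^2 - 151/9q - 500/9 → 101/18pq + 110/9p + 20/9q^3 + 175/18q^2 - 26/9q - 500/9
  leading term pq: subtract (101/36)·h_4 from 101/18pq + 110/9p + 20/9q^3 + 175/18q^2 - 26/9q - 500/9 → 1165/54p + 20/9q^3 + 929/54q^2 + 1607/108q - 475/54
  leading term p: subtract (-1165/138)·h_5 from 1165/54p + 20/9q^3 + 929/54q^2 + 1607/108q - 475/54 → 20/9q^3 - 3751/414q^2 + 4148/207q + 76040/207
  leading term q^3: subtract (-5/2)·h_6 from 20/9q^3 - 3751/414q^2 + 4148/207q + 76040/207 → -592/23q^2 + 21907/138q + 72230/69
  leading term q^2: no divisor's leading term divides it; move -592/23q^2 to the remainder.
  leading term q: no divisor's leading term divides it; move 21907/138q to the remainder.
  leading term 1: no divisor's leading term divides it; move 72230/69 to the remainder.
  remainder -592/23q^2 + 21907/138q + 72230/69 ≠ 0; add h_7 = -592/23q^2 + 21907/138q + 72230/69 to the basis.

S(f_1,h_5): lcm = p^2. S = -28/23pq^2 + 11/46pq + 1042/69p - 8/3q^2 + 5/3q + 100/3.
  leading term pq^2: subtract (-14/23q)·h_4 from -28/23pq^2 + 11/46pq + 1042/69p - 8/3q^2 + 5/3q + 100/3 → -247/138pq + 1042/69p - 112/69q^3 - 150/23q^2 - 195/23q + 100/3
  leading term pq: subtract (-247/276)·h_4 from -247/138pq + 1042/69p - 112/69q^3 - 150/23q^2 - 195/23q + 100/3 → 5017/414p - 112/69q^3 - 1844/207q^2 - 11713/828q + 7625/414
  leading term p: subtract (-5017/1058)·h_5 from 5017/414p - 112/69q^3 - 1844/207q^2 - 11713/828q + 7625/414 → -112/69q^3 - 37550/1587q^2 - 17851/1587q + 364532/1587
  leading term q^3: subtract (42/23)·h_6 from -112/69q^3 - 37550/1587q^2 - 17851/1587q + 364532/1587 → -264/23q^2 - 2589/23q - 6132/23
  leading term q^2: subtract (33/74)·h_7 from -264/23q^2 - 2589/23q - 6132/23 → -624149/3404q - 624149/851
  leading term q: no divisor's leading term divides it; move -624149/3404q to the remainder.
  leading term 1: no divisor's leading term divides it; move -624149/851 to the remainder.
  remainder -624149/3404q - 624149/851 ≠ 0; add h_8 = -624149/3404q - 624149/851 to the basis.

The other S-polynomials (S(f_2,f_3), S(f_2,h_4), S(f_2,h_5), S(f_3,h_5), S(h_4,h_5), S(f_1,h_6), S(f_2,h_6), S(f_3,h_6), S(h_4,h_6), S(h_5,h_6), S(f_1,h_7), S(f_2,h_7), S(f_3,h_7), S(h_4,h_7), S(h_5,h_7), S(h_6,h_7), S(f_1,h_8), S(f_2,h_8), S(f_3,h_8), S(h_4,h_8), S(h_5,h_8), S(h_6,h_8), S(h_7,h_8)) all reduce to 0 modulo the current basis, so we have a Gröbner basis.
Inter-reduce: drop elements whose leading term is divisible by another's, tail-reduce, and make monic.
Reduced Gröbner basis: {p + 3, q + 4}.

A lex Gröbner basis eliminates variables successively. Here q + 4 depends only on q, with roots {-4}; lifting each root through the earlier basis elements recovers the full solutions.
  q = -4: the earlier basis element becomes p + 3 = 0, giving p = -3 — point (-3, -4).

{(-3, -4)}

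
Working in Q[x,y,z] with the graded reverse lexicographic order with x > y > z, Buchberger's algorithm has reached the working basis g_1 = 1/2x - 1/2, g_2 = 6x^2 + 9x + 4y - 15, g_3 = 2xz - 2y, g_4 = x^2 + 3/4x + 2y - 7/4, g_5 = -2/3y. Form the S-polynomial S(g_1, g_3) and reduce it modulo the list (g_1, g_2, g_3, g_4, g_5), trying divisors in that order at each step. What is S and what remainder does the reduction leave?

lcm(LM(g_1), LM(g_3)) = xz.
S = (lcm/LT(g_1))·g_1 − (lcm/LT(g_3))·g_3 = y - z.
Reduce S modulo (g_1, g_2, g_3, g_4, g_5) in that order:
  leading term y: subtract (-3/2)·g_5 from y - z → -z
  leading term z: no divisor's leading term divides it; move -z to the remainder.
The remainder -z is nonzero, so it would be added as the next basis element.

S(g_1, g_3) = y - z; remainder on division = -z.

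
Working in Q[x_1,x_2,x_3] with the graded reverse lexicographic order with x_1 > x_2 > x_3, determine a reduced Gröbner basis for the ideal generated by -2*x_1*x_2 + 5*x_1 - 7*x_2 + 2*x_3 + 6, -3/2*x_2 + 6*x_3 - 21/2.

G = {x_1*x_3 - 19/8*x_1 + 13/4*x_3 - 55/8, x_2 - 4*x_3 + 7}

f_1 = -2*x_1*x_2 + 5*x_1 - 7*x_2 + 2*x_3 + 6, LT = x_1*x_2.
f_2 = -3/2*x_2 + 6*x_3 - 21/2, LT = x_2.

S(f_1,f_2): lcm = x_1*x_2. S = 4*x_1*x_3 - 19/2*x_1 + 7/2*x_2 - x_3 - 3.
  leading term x_1*x_3: no divisor's leading term divides it; move 4*x_1*x_3 to the remainder.
  leading term x_1: no divisor's leading term divides it; move -19/2*x_1 to the remainder.
  leading term x_2: subtract (-7/3)·f_2 from 7/2*x_2 - x_3 - 3 → 13*x_3 - 55/2
  leading term x_3: no divisor's leading term divides it; move 13*x_3 to the remainder.
  leading term 1: no divisor's leading term divides it; move -55/2 to the remainder.
  remainder 4*x_1*x_3 - 19/2*x_1 + 13*x_3 - 55/2 ≠ 0; add g_3 = 4*x_1*x_3 - 19/2*x_1 + 13*x_3 - 55/2 to the basis.

The other S-polynomials (S(f_1,g_3), S(f_2,g_3)) all reduce to 0 modulo the current basis, so we have a Gröbner basis.
Inter-reduce: drop elements whose leading term is divisible by another's, tail-reduce, and make monic.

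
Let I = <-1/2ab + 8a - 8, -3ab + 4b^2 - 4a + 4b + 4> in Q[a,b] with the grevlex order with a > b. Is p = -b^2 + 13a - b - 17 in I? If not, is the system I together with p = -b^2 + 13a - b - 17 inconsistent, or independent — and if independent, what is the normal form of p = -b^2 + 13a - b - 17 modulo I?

First compute the reduced Gröbner basis of I by Buchberger's algorithm.
f_1 = -1/2ab + 8a - 8, LT = ab.
f_2 = -3ab + 4b^2 - 4a + 4b + 4, LT = ab.

S(f_1,f_2): lcm = ab. S = 4/3b^2 - 52/3a + 4/3b + 52/3.
  reduce S modulo (f_1, f_2):
  remainder 4/3b^2 - 52/3a + 4/3b + 52/3 ≠ 0; add h_3 = 4/3b^2 - 52/3a + 4/3b + 52/3 to the basis.

S(f_1,h_3): lcm = ab^2. S = 13a^2 - 17ab - 13a + 16b.
  reduce S modulo (f_1, f_2, h_3):
  remainder 13a^2 - 285a + 16b + 272 ≠ 0; add h_4 = 13a^2 - 285a + 16b + 272 to the basis.

The other S-polynomials (S(f_2,h_3), S(f_1,h_4), S(f_2,h_4), S(h_3,h_4)) all reduce to 0 modulo the current basis, so we have a Gröbner basis.
Inter-reduce: drop elements whose leading term is divisible by another's, tail-reduce, and make monic.
Reduced Gröbner basis: {a^2 - 285/13a + 16/13b + 272/13, ab - 16a + 16, b^2 - 13a + b + 13}.
Label its elements g_1 = a^2 - 285/13a + 16/13b + 272/13, g_2 = ab - 16a + 16, g_3 = b^2 - 13a + b + 13.

Reduce p = -b^2 + 13a - b - 17 modulo G:
  leading term b^2: subtract (-1)·g_3 from -b^2 + 13a - b - 17 → -4
  leading term 1: no divisor's leading term divides it; move -4 to the remainder.
  normal form = -4.
The normal form is nonzero, so p ∉ I. Since p minus its normal form lies in I, I + (p) = I + (r) where r = -4; decide whether this ideal is the whole ring.
Here r = -4 is a nonzero constant, hence a unit: 1 ∈ I + (p), the Gröbner basis of I + (p) is {1}, and the enlarged system has no common solution — adjoining p is inconsistent.

Ideal membership is decidable via reduction modulo a Gröbner basis.

Adjoining -b^2 + 13a - b - 17 makes the ideal the whole ring: the system is inconsistent.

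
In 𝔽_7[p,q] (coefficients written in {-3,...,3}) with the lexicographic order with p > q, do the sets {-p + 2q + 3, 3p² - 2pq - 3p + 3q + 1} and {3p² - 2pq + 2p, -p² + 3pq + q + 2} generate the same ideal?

Two ideals are equal iff their reduced Gröbner bases coincide (the reduced basis is unique for a fixed ordering).
Buchberger on the first generating set:
f_1 = -p + 2q + 3, LT = p.
f_2 = 3p² - 2pq - 3p + 3q + 1, LT = p².

S(f_1,f_2): lcm = p². S = pq - 2p - q + 2.
  reduce S modulo (f_1, f_2):
  remainder 2q² - 2q + 3 ≠ 0; add g_3 = 2q² - 2q + 3 to the basis.

The other S-polynomials (S(f_1,g_3), S(f_2,g_3)) all reduce to 0 modulo the current basis, so we have a Gröbner basis.
Inter-reduce: drop elements whose leading term is divisible by another's, tail-reduce, and make monic.
Reduced Gröbner basis: {p - 2q - 3, q² - q - 2}.

Buchberger on the second generating set:
h_1 = 3p² - 2pq + 2p, LT = p².
h_2 = -p² + 3pq + q + 2, LT = p².

S(h_1,h_2): lcm = p². S = 3p + q + 2.
  reduce S modulo (h_1, h_2):
  remainder 3p + q + 2 ≠ 0; add k_3 = 3p + q + 2 to the basis.

S(h_1,k_3): lcm = p². S = -pq.
  reduce S modulo (h_1, h_2, k_3):
  remainder -2q² + 3q ≠ 0; add k_4 = -2q² + 3q to the basis.

The other S-polynomials (S(h_2,k_3), S(h_1,k_4), S(h_2,k_4), S(k_3,k_4)) all reduce to 0 modulo the current basis, so we have a Gröbner basis.
Inter-reduce: drop elements whose leading term is divisible by another's, tail-reduce, and make monic.
Reduced Gröbner basis: {p - 2q + 3, q² + 2q}.

These differ, so the ideals are not equal.

No, the ideals differ.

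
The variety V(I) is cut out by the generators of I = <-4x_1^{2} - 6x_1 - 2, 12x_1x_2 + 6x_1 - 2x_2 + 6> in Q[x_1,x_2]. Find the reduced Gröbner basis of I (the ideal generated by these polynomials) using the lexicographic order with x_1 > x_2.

G = {x_1 - \tfrac{4}{3}x_2 + 1, x_2^{2} - \tfrac{3}{8}x_2}

f_1 = -4x_1^{2} - 6x_1 - 2, LT = x_1^{2}.
f_2 = 12x_1x_2 + 6x_1 - 2x_2 + 6, LT = x_1x_2.

S(f_1,f_2): lcm = x_1^{2}x_2. S = -\tfrac{1}{2}x_1^{2} + \tfrac{5}{3}x_1x_2 - \tfrac{1}{2}x_1 + \tfrac{1}{2}x_2.
  reduce S modulo (f_1, f_2):
  remainder -\tfrac{7}{12}x_1 + \tfrac{7}{9}x_2 - \tfrac{7}{12} ≠ 0; add g_3 = -\tfrac{7}{12}x_1 + \tfrac{7}{9}x_2 - \tfrac{7}{12} to the basis.

S(f_2,g_3): lcm = x_1x_2. S = \tfrac{1}{2}x_1 + \tfrac{4}{3}x_2^{2} - \tfrac{7}{6}x_2 + \tfrac{1}{2}.
  reduce S modulo (f_1, f_2, g_3):
  remainder \tfrac{4}{3}x_2^{2} - \tfrac{1}{2}x_2 ≠ 0; add g_4 = \tfrac{4}{3}x_2^{2} - \tfrac{1}{2}x_2 to the basis.

The other S-polynomials (S(f_1,g_3), S(f_1,g_4), S(f_2,g_4), S(g_3,g_4)) all reduce to 0 modulo the current basis, so we have a Gröbner basis.
Inter-reduce: drop elements whose leading term is divisible by another's, tail-reduce, and make monic.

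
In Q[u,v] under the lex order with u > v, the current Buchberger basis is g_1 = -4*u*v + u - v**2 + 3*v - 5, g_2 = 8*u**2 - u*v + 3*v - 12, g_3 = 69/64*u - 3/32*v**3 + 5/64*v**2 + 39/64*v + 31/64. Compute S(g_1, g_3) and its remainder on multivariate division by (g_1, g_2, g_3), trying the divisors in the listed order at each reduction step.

S(g_1, g_3) = -1/4*u + 2/23*v**4 - 5/69*v**3 - 29/92*v**2 - 331/276*v + 5/4; remainder on division = 2/23*v**4 - 13/138*v**3 - 41/138*v**2 - 73/69*v + 94/69.

lcm(LM(g_1), LM(g_3)) = u*v.
S = (lcm/LT(g_1))·g_1 − (lcm/LT(g_3))·g_3 = -1/4*u + 2/23*v**4 - 5/69*v**3 - 29/92*v**2 - 331/276*v + 5/4.
Reduce S modulo (g_1, g_2, g_3) in that order:
  leading term u: subtract (-16/69)·g_3 from -1/4*u + 2/23*v**4 - 5/69*v**3 - 29/92*v**2 - 331/276*v + 5/4 → 2/23*v**4 - 13/138*v**3 - 41/138*v**2 - 73/69*v + 94/69
  leading term v**4: no divisor's leading term divides it; move 2/23*v**4 to the remainder.
  leading term v**3: no divisor's leading term divides it; move -13/138*v**3 to the remainder.
  leading term v**2: no divisor's leading term divides it; move -41/138*v**2 to the remainder.
  leading term v: no divisor's leading term divides it; move -73/69*v to the remainder.
  leading term 1: no divisor's leading term divides it; move 94/69 to the remainder.
The remainder 2/23*v**4 - 13/138*v**3 - 41/138*v**2 - 73/69*v + 94/69 is nonzero, so it would be added as the next basis element.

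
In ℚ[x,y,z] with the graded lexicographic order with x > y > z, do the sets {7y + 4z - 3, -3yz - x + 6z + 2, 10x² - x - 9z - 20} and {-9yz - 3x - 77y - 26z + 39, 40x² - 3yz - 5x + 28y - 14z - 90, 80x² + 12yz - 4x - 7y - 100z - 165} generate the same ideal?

Yes, the ideals are equal.

Equality of ideals is decidable: compute both reduced Gröbner bases (unique for the ordering) and check whether they agree.
Buchberger on the first generating set:
f_1 = 7y + 4z - 3, LT = y.
f_2 = -3yz - x + 6z + 2, LT = yz.
f_3 = 10x² - x - 9z - 20, LT = x².

S(f_1,f_2): lcm = yz. S = 4/7z² - ⅓x + 11/7z + ⅔.
  leading term z²: no divisor's leading term divides it; move 4/7z² to the remainder.
  leading term x: no divisor's leading term divides it; move -⅓x to the remainder.
  leading term z: no divisor's leading term divides it; move 11/7z to the remainder.
  leading term 1: no divisor's leading term divides it; move ⅔ to the remainder.
  remainder 4/7z² - ⅓x + 11/7z + ⅔ ≠ 0; add g_4 = 4/7z² - ⅓x + 11/7z + ⅔ to the basis.

The other S-polynomials (S(f_1,f_3), S(f_2,f_3), S(f_1,g_4), S(f_2,g_4), S(f_3,g_4)) all reduce to 0 modulo the current basis, so we have a Gröbner basis.
Inter-reduce: drop elements whose leading term is divisible by another's, tail-reduce, and make monic.
Reduced Gröbner basis: {x² - 1/10x - 9/10z - 2, z² - 7/12x + 11/4z + 7/6, y + 4/7z - 3/7}.

Buchberger on the second generating set:
h_1 = -9yz - 3x - 77y - 26z + 39, LT = yz.
h_2 = 40x² - 3yz - 5x + 28y - 14z - 90, LT = x².
h_3 = 80x² + 12yz - 4x - 7y - 100z - 165, LT = x².

S(h_2,h_3): lcm = x². S = -9/40yz - 3/40x + 63/80y + 9/10z - 3/16.
  leading term yz: subtract (1/40)·h_1 from -9/40yz - 3/40x + 63/80y + 9/10z - 3/16 → 217/80y + 31/20z - 93/80
  leading term y: no divisor's leading term divides it; move 217/80y to the remainder.
  leading term z: no divisor's leading term divides it; move 31/20z to the remainder.
  leading term 1: no divisor's leading term divides it; move -93/80 to the remainder.
  remainder 217/80y + 31/20z - 93/80 ≠ 0; add k_4 = 217/80y + 31/20z - 93/80 to the basis.

S(h_1,k_4): lcm = yz. S = -4/7z² + ⅓x + 77/9y + 209/63z - 13/3.
  leading term z²: no divisor's leading term divides it; move -4/7z² to the remainder.
  leading term x: no divisor's leading term divides it; move ⅓x to the remainder.
  leading term y: subtract (880/279)·k_4 from 77/9y + 209/63z - 13/3 → -11/7z - ⅔
  leading term z: no divisor's leading term divides it; move -11/7z to the remainder.
  leading term 1: no divisor's leading term divides it; move -⅔ to the remainder.
  remainder -4/7z² + ⅓x - 11/7z - ⅔ ≠ 0; add k_5 = -4/7z² + ⅓x - 11/7z - ⅔ to the basis.

The other S-polynomials (S(h_1,h_2), S(h_1,h_3), S(h_2,k_4), S(h_3,k_4), S(h_1,k_5), S(h_2,k_5), S(h_3,k_5), S(k_4,k_5)) all reduce to 0 modulo the current basis, so we have a Gröbner basis.
Inter-reduce: drop elements whose leading term is divisible by another's, tail-reduce, and make monic.
Reduced Gröbner basis: {x² - 1/10x - 9/10z - 2, z² - 7/12x + 11/4z + 7/6, y + 4/7z - 3/7}.

The two bases agree; hence the ideals are identical.
The choice of monomial ordering does not affect the verdict — as long as both bases are computed under the same ordering, their equality decides ideal equality.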